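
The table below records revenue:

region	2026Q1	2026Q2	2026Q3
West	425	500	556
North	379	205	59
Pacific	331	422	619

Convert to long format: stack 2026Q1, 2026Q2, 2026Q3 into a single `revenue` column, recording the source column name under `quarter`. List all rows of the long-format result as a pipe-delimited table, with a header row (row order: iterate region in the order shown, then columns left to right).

| region | quarter | revenue |
| West | 2026Q1 | 425 |
| West | 2026Q2 | 500 |
| West | 2026Q3 | 556 |
| North | 2026Q1 | 379 |
| North | 2026Q2 | 205 |
| North | 2026Q3 | 59 |
| Pacific | 2026Q1 | 331 |
| Pacific | 2026Q2 | 422 |
| Pacific | 2026Q3 | 619 |

Each (region, column) pair becomes one row: 3 × 3 = 9 rows.
For example, (West, 2026Q1) → revenue=425.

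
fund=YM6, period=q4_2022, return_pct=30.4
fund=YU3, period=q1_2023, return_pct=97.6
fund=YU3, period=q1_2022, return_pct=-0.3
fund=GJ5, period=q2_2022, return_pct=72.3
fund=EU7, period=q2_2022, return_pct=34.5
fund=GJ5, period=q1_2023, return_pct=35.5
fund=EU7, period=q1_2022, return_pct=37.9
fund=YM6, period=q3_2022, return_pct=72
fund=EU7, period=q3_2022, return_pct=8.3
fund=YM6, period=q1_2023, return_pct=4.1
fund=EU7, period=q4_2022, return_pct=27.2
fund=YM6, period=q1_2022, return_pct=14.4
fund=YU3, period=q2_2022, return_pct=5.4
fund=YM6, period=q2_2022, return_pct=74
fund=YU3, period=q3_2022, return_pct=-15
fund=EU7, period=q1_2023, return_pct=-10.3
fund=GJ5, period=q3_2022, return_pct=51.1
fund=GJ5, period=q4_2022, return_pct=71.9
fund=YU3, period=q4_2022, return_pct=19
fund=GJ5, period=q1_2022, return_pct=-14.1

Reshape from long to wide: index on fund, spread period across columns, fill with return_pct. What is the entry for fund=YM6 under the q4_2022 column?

30.4

Wide layout: rows indexed by fund, columns are the 5 distinct period values (q4_2022, q1_2023, q1_2022, q2_2022, q3_2022).
Cell (fund=YM6, period=q4_2022) draws from the long row where fund=YM6 and period=q4_2022, which has return_pct=30.4.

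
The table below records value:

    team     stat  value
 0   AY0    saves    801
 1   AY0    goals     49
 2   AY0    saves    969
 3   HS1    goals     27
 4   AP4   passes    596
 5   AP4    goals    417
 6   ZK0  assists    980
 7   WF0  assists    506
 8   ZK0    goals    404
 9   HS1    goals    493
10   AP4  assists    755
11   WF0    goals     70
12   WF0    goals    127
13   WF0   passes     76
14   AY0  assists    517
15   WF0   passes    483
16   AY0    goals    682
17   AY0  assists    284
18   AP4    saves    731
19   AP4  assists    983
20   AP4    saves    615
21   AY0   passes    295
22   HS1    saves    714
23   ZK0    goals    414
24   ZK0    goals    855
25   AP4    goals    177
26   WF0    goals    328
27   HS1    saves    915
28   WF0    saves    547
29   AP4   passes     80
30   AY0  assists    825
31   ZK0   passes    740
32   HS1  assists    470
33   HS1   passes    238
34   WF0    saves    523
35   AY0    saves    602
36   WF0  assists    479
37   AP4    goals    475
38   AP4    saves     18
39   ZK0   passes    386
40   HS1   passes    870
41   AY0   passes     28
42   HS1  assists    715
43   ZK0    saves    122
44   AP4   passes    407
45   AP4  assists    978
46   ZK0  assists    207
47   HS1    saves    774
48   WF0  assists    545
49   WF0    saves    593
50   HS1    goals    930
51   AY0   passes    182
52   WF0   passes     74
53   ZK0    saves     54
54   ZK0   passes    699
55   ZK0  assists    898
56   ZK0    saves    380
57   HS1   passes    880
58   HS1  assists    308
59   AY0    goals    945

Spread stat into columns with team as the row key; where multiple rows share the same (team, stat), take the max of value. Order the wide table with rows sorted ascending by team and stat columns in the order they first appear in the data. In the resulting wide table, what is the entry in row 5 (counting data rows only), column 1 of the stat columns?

380

With rows sorted ascending by team, row 5 is team=ZK0. stat columns in first-appearance order: saves, goals, passes, assists; column 1 is saves.
Long rows with team=ZK0, stat=saves: max(122, 54, 380) = 380.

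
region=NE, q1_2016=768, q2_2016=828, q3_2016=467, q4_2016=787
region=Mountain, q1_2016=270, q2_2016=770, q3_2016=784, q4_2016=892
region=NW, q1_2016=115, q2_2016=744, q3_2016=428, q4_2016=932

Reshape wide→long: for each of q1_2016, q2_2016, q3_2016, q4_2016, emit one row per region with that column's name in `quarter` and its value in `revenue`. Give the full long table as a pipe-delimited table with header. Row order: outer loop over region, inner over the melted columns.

| region | quarter | revenue |
| NE | q1_2016 | 768 |
| NE | q2_2016 | 828 |
| NE | q3_2016 | 467 |
| NE | q4_2016 | 787 |
| Mountain | q1_2016 | 270 |
| Mountain | q2_2016 | 770 |
| Mountain | q3_2016 | 784 |
| Mountain | q4_2016 | 892 |
| NW | q1_2016 | 115 |
| NW | q2_2016 | 744 |
| NW | q3_2016 | 428 |
| NW | q4_2016 | 932 |

Each (region, column) pair becomes one row: 3 × 4 = 12 rows.
For example, (NE, q1_2016) → revenue=768.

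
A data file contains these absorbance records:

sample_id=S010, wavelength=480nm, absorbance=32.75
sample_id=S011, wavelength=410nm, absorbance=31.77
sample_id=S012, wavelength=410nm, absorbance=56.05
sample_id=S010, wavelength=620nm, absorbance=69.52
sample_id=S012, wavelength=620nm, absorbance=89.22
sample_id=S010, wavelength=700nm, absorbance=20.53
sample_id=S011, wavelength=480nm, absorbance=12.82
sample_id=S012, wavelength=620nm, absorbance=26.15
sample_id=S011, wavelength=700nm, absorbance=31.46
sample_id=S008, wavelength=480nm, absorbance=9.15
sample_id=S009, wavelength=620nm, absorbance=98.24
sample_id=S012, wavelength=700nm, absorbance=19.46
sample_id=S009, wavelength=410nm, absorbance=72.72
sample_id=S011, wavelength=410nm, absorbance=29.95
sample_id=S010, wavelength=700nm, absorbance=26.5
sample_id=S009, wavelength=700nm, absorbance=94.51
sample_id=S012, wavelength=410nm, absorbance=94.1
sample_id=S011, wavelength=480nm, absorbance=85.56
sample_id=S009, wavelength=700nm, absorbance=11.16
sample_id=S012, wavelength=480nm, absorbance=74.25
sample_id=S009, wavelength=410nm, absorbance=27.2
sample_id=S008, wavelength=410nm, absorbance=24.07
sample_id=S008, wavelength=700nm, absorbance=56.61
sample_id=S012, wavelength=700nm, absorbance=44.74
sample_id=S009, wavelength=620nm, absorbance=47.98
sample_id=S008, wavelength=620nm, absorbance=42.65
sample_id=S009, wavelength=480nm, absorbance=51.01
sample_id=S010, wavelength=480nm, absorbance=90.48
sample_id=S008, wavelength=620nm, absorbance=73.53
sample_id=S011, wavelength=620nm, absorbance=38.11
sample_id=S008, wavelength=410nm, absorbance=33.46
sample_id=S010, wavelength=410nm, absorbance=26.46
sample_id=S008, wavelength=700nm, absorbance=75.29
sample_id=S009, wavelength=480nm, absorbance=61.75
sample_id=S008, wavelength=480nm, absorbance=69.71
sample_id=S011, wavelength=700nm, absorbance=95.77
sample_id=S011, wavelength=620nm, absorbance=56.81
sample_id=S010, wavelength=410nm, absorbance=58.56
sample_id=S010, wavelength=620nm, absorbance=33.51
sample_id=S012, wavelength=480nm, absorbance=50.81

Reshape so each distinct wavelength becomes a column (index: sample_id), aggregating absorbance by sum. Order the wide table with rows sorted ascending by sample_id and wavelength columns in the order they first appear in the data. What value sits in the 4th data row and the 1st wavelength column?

98.38

With rows sorted ascending by sample_id, row 4 is sample_id=S011. wavelength columns in first-appearance order: 480nm, 410nm, 620nm, 700nm; column 1 is 480nm.
Long rows with sample_id=S011, wavelength=480nm: 12.82 + 85.56 = 98.38.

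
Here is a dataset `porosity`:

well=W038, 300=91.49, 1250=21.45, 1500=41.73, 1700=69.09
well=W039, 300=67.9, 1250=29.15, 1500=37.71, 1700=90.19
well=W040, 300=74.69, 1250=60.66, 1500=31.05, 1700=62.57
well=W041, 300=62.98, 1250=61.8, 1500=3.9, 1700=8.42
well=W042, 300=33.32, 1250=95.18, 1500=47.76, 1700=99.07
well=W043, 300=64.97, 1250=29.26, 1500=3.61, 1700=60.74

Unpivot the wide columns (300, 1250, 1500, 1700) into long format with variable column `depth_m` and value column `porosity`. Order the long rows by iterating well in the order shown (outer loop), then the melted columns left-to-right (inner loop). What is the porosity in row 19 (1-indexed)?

47.76

24 rows total (6 × 4). Row 19: index ⌊(19-1)/4⌋ = 4 into well → W042; (19-1) mod 4 = 2 into the melted columns → 1500.
So row 19 is (W042, 1500, 47.76); porosity = 47.76.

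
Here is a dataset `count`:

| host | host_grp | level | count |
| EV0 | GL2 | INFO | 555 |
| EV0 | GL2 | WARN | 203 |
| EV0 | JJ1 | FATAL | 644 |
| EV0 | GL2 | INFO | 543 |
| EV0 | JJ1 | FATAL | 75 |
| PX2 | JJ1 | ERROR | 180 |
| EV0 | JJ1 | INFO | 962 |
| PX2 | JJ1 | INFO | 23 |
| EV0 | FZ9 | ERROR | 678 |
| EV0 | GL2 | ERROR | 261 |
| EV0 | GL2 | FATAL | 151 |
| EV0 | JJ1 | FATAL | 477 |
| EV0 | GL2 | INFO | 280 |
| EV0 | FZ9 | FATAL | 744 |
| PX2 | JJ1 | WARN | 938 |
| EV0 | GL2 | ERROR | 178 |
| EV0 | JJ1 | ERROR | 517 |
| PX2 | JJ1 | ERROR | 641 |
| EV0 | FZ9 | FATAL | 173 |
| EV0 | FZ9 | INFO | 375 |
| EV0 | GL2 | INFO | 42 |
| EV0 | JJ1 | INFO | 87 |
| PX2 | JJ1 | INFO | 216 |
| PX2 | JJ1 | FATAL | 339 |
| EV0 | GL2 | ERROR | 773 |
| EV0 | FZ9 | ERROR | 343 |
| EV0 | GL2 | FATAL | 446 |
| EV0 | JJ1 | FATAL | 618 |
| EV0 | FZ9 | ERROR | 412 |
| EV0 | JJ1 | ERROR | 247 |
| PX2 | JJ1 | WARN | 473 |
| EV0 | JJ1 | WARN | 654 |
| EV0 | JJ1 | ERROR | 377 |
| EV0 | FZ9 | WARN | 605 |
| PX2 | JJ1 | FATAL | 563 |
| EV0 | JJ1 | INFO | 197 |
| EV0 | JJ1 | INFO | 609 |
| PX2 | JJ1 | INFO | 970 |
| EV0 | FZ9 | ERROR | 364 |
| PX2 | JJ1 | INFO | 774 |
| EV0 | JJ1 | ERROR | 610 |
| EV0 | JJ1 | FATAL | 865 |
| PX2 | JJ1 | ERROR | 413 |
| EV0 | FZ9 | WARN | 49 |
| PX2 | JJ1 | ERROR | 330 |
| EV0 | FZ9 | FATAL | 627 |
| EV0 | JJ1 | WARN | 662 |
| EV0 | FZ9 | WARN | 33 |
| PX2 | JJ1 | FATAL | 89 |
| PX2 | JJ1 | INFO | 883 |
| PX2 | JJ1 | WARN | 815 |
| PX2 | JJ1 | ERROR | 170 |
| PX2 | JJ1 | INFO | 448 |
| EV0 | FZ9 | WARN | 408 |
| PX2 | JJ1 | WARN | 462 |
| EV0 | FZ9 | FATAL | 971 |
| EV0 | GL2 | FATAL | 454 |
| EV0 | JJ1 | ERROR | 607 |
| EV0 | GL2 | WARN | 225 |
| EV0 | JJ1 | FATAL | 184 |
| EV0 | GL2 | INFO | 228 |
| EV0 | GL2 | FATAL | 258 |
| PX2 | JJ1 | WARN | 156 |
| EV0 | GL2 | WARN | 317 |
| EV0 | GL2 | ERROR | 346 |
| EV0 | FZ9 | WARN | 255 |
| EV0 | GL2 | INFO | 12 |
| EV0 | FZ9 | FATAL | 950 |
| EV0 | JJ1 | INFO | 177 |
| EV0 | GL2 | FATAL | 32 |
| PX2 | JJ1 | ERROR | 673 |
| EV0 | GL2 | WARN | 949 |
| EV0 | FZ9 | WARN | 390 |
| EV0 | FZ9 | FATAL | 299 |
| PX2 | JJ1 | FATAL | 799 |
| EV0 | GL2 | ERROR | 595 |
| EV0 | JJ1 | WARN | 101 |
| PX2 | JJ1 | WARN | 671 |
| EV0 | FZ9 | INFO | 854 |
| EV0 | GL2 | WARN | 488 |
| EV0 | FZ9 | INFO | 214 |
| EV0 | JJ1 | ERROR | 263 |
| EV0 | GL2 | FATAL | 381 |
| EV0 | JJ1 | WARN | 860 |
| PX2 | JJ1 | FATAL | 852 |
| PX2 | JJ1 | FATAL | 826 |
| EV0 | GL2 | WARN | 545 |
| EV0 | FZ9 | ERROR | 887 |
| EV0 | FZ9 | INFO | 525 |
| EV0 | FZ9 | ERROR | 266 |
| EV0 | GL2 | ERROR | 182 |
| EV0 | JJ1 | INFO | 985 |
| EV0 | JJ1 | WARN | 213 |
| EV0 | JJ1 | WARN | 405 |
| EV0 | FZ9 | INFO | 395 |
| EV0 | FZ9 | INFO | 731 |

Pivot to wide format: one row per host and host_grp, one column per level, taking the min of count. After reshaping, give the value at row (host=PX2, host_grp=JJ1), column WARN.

156

Rows with host=PX2, host_grp=JJ1 and level=WARN: count values are 938, 473, 815, 462, 156, 671.
min(938, 473, 815, 462, 156, 671) = 156.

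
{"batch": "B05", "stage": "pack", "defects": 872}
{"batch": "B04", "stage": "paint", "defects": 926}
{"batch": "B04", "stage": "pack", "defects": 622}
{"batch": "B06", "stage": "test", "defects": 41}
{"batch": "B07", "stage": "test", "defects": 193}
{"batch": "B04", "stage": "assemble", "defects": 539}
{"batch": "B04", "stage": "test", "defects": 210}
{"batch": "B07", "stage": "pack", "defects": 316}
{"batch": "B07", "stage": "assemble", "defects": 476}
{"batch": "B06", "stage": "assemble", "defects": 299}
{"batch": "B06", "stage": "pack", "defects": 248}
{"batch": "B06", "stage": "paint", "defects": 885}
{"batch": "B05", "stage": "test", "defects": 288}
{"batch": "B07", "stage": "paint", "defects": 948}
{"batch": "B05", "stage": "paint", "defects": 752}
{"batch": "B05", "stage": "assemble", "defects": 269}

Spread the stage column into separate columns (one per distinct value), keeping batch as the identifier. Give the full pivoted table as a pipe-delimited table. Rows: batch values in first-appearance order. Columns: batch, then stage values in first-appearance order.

Columns: batch plus the 4 distinct stage values (pack, paint, test, assemble).
For example, row B05 column pack takes defects=872 from the long row (B05, pack).

| batch | pack | paint | test | assemble |
| B05 | 872 | 752 | 288 | 269 |
| B04 | 622 | 926 | 210 | 539 |
| B06 | 248 | 885 | 41 | 299 |
| B07 | 316 | 948 | 193 | 476 |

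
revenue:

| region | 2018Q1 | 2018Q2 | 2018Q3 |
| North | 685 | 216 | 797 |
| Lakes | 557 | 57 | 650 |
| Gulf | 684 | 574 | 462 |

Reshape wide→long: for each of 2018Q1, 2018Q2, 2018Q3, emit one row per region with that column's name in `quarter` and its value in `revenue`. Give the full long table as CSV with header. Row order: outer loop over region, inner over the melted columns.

Each (region, column) pair becomes one row: 3 × 3 = 9 rows.
For example, (North, 2018Q1) → revenue=685.

region,quarter,revenue
North,2018Q1,685
North,2018Q2,216
North,2018Q3,797
Lakes,2018Q1,557
Lakes,2018Q2,57
Lakes,2018Q3,650
Gulf,2018Q1,684
Gulf,2018Q2,574
Gulf,2018Q3,462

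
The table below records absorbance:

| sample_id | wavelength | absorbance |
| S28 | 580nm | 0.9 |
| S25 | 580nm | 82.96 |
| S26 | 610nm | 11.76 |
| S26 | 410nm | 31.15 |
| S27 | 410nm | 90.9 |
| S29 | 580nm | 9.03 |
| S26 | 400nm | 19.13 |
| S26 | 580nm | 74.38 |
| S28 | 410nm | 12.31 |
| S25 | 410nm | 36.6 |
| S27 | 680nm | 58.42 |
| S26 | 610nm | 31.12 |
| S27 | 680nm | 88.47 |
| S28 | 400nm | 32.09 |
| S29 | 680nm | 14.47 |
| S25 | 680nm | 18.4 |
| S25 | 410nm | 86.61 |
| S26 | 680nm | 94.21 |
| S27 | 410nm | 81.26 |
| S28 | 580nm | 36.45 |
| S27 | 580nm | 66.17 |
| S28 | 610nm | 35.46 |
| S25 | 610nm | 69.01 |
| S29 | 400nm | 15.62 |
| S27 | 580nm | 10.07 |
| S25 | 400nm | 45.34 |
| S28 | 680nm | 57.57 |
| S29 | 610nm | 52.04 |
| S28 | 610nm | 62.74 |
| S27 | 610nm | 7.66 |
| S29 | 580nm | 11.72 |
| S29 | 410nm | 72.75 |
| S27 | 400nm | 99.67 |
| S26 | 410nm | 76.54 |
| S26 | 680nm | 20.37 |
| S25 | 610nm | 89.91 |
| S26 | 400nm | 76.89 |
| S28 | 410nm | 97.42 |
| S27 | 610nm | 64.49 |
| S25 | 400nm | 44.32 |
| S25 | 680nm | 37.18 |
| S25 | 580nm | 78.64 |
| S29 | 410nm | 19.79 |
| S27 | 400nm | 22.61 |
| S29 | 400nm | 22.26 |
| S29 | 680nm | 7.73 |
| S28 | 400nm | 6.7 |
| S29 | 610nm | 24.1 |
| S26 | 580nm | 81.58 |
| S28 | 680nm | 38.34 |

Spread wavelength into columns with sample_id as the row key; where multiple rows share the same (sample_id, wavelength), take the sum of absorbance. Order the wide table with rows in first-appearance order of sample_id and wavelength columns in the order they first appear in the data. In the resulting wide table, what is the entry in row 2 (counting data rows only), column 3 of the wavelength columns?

123.21

With rows in first-appearance order of sample_id, row 2 is sample_id=S25. wavelength columns in first-appearance order: 580nm, 610nm, 410nm, 400nm, 680nm; column 3 is 410nm.
Long rows with sample_id=S25, wavelength=410nm: 36.6 + 86.61 = 123.21.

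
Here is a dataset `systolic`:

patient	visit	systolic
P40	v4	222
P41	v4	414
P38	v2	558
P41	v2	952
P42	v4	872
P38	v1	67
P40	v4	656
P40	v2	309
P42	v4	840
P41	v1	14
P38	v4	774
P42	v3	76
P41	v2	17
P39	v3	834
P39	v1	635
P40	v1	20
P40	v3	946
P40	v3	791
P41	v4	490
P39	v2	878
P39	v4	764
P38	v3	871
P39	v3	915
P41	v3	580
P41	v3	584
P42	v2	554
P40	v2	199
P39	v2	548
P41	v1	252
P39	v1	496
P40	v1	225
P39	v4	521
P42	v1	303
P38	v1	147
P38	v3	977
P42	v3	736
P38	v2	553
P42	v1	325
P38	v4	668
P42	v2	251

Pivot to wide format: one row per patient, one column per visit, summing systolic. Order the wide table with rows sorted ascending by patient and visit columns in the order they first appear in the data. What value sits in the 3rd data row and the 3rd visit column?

245

With rows sorted ascending by patient, row 3 is patient=P40. visit columns in first-appearance order: v4, v2, v1, v3; column 3 is v1.
Long rows with patient=P40, visit=v1: 20 + 225 = 245.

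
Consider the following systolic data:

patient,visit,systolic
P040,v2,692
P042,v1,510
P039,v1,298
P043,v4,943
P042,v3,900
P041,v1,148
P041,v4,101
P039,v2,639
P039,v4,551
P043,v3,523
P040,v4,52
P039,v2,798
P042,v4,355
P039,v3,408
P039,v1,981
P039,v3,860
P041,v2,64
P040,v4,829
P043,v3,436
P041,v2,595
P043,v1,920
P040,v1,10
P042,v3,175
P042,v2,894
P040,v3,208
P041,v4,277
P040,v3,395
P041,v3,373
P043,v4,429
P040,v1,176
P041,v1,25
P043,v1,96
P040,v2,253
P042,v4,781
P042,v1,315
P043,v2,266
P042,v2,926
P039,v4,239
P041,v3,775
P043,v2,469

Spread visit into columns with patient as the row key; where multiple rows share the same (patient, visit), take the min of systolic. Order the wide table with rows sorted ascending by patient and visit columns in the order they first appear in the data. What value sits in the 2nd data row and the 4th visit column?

With rows sorted ascending by patient, row 2 is patient=P040. visit columns in first-appearance order: v2, v1, v4, v3; column 4 is v3.
Long rows with patient=P040, visit=v3: min(208, 395) = 208.

208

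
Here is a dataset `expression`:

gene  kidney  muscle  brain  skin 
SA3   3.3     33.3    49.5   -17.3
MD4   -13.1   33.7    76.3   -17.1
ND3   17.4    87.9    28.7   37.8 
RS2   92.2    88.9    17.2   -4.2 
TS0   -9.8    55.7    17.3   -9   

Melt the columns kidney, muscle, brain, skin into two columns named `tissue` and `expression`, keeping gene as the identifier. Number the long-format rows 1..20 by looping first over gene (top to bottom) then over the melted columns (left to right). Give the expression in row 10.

20 rows total (5 × 4). Row 10: index ⌊(10-1)/4⌋ = 2 into gene → ND3; (10-1) mod 4 = 1 into the melted columns → muscle.
So row 10 is (ND3, muscle, 87.9); expression = 87.9.

87.9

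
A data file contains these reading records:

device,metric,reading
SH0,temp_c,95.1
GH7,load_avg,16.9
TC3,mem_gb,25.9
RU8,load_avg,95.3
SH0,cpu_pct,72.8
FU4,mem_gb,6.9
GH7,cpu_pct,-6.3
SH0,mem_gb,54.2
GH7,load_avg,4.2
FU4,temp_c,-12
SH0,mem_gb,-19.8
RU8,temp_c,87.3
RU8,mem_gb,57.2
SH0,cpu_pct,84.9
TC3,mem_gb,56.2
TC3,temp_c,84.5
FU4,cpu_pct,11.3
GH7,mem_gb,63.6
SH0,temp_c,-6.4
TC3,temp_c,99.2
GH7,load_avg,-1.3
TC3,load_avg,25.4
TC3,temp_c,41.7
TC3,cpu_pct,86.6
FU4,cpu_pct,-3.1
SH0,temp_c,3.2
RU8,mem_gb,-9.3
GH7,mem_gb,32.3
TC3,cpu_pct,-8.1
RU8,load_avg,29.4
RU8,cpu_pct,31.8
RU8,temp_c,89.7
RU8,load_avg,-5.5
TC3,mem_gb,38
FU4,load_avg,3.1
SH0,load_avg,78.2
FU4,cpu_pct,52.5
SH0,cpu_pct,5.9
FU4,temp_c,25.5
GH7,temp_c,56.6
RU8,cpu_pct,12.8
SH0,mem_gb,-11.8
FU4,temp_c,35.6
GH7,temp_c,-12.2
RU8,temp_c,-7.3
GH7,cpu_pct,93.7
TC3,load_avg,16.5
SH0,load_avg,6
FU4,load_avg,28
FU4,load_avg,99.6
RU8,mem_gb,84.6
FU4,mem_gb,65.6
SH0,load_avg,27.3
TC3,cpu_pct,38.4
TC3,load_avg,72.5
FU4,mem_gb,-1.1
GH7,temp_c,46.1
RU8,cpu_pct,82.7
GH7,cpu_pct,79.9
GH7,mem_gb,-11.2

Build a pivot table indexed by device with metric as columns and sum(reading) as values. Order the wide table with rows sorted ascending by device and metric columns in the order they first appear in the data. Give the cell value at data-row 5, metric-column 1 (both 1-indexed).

With rows sorted ascending by device, row 5 is device=TC3. metric columns in first-appearance order: temp_c, load_avg, mem_gb, cpu_pct; column 1 is temp_c.
Long rows with device=TC3, metric=temp_c: 84.5 + 99.2 + 41.7 = 225.4.

225.4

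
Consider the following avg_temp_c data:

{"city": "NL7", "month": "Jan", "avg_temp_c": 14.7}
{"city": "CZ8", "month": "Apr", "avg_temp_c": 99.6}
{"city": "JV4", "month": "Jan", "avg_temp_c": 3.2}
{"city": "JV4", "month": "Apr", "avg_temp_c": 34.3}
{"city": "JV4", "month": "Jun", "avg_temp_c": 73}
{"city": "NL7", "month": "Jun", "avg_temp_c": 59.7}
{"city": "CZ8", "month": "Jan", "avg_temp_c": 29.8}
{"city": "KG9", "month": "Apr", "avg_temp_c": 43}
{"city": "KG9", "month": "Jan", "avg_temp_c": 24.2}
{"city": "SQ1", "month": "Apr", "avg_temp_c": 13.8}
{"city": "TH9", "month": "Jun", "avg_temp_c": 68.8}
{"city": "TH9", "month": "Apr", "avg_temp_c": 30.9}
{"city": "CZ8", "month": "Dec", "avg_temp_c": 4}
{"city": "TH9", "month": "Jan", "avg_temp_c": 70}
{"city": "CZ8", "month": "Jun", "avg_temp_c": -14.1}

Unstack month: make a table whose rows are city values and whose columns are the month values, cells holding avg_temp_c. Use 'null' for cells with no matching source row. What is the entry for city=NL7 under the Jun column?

The long row with city=NL7, month=Jun has avg_temp_c=59.7.

59.7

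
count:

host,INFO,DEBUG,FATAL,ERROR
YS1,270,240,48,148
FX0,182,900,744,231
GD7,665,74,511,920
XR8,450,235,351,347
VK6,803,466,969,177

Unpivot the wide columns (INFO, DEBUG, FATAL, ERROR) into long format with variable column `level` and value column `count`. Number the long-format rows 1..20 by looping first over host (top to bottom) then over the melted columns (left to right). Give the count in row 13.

20 rows total (5 × 4). Row 13: index ⌊(13-1)/4⌋ = 3 into host → XR8; (13-1) mod 4 = 0 into the melted columns → INFO.
So row 13 is (XR8, INFO, 450); count = 450.

450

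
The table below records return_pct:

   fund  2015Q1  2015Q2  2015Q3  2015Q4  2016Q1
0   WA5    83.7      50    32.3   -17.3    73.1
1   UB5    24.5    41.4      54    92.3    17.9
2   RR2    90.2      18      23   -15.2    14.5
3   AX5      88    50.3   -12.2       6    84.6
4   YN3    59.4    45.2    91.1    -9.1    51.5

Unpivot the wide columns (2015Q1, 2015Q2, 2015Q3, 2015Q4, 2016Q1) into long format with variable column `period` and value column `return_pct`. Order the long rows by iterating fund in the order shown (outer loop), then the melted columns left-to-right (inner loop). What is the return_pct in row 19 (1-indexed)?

6

25 rows total (5 × 5). Row 19: index ⌊(19-1)/5⌋ = 3 into fund → AX5; (19-1) mod 5 = 3 into the melted columns → 2015Q4.
So row 19 is (AX5, 2015Q4, 6); return_pct = 6.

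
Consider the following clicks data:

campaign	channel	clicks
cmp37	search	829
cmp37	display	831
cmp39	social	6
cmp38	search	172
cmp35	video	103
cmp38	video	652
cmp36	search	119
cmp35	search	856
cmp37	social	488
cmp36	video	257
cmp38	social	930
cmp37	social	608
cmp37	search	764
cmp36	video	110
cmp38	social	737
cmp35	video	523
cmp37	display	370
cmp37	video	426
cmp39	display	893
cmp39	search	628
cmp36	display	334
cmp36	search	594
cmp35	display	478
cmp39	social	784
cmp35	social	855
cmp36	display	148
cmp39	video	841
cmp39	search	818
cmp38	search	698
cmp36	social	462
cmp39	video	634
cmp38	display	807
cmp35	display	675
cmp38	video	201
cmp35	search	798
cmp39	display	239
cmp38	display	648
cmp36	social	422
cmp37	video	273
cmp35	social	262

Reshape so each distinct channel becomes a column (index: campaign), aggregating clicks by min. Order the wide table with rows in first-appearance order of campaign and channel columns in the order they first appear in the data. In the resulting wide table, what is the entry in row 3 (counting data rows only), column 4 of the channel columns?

201

With rows in first-appearance order of campaign, row 3 is campaign=cmp38. channel columns in first-appearance order: search, display, social, video; column 4 is video.
Long rows with campaign=cmp38, channel=video: min(652, 201) = 201.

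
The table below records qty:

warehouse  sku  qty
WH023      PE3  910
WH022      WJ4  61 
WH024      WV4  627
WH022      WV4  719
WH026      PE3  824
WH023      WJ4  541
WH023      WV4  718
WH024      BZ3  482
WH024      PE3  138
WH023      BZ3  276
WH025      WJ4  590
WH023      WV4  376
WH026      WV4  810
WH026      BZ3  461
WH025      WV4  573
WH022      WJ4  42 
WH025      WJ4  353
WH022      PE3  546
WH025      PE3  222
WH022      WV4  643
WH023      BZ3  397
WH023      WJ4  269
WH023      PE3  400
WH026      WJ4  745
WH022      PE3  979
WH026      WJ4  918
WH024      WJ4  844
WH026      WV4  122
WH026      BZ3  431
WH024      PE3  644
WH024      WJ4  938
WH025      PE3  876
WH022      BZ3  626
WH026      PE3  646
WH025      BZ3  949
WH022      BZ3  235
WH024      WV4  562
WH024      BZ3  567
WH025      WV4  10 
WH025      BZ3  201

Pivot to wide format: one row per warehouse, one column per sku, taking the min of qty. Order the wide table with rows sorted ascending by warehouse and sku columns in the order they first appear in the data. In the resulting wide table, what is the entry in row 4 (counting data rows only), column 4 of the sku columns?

With rows sorted ascending by warehouse, row 4 is warehouse=WH025. sku columns in first-appearance order: PE3, WJ4, WV4, BZ3; column 4 is BZ3.
Long rows with warehouse=WH025, sku=BZ3: min(949, 201) = 201.

201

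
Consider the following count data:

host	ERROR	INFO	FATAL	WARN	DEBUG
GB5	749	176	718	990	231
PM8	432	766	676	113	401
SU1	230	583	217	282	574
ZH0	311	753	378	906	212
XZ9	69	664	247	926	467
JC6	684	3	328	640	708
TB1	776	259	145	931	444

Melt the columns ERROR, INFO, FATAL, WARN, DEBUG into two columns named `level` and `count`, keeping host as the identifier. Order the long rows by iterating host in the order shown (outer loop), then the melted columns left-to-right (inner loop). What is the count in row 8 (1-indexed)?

676

35 rows total (7 × 5). Row 8: index ⌊(8-1)/5⌋ = 1 into host → PM8; (8-1) mod 5 = 2 into the melted columns → FATAL.
So row 8 is (PM8, FATAL, 676); count = 676.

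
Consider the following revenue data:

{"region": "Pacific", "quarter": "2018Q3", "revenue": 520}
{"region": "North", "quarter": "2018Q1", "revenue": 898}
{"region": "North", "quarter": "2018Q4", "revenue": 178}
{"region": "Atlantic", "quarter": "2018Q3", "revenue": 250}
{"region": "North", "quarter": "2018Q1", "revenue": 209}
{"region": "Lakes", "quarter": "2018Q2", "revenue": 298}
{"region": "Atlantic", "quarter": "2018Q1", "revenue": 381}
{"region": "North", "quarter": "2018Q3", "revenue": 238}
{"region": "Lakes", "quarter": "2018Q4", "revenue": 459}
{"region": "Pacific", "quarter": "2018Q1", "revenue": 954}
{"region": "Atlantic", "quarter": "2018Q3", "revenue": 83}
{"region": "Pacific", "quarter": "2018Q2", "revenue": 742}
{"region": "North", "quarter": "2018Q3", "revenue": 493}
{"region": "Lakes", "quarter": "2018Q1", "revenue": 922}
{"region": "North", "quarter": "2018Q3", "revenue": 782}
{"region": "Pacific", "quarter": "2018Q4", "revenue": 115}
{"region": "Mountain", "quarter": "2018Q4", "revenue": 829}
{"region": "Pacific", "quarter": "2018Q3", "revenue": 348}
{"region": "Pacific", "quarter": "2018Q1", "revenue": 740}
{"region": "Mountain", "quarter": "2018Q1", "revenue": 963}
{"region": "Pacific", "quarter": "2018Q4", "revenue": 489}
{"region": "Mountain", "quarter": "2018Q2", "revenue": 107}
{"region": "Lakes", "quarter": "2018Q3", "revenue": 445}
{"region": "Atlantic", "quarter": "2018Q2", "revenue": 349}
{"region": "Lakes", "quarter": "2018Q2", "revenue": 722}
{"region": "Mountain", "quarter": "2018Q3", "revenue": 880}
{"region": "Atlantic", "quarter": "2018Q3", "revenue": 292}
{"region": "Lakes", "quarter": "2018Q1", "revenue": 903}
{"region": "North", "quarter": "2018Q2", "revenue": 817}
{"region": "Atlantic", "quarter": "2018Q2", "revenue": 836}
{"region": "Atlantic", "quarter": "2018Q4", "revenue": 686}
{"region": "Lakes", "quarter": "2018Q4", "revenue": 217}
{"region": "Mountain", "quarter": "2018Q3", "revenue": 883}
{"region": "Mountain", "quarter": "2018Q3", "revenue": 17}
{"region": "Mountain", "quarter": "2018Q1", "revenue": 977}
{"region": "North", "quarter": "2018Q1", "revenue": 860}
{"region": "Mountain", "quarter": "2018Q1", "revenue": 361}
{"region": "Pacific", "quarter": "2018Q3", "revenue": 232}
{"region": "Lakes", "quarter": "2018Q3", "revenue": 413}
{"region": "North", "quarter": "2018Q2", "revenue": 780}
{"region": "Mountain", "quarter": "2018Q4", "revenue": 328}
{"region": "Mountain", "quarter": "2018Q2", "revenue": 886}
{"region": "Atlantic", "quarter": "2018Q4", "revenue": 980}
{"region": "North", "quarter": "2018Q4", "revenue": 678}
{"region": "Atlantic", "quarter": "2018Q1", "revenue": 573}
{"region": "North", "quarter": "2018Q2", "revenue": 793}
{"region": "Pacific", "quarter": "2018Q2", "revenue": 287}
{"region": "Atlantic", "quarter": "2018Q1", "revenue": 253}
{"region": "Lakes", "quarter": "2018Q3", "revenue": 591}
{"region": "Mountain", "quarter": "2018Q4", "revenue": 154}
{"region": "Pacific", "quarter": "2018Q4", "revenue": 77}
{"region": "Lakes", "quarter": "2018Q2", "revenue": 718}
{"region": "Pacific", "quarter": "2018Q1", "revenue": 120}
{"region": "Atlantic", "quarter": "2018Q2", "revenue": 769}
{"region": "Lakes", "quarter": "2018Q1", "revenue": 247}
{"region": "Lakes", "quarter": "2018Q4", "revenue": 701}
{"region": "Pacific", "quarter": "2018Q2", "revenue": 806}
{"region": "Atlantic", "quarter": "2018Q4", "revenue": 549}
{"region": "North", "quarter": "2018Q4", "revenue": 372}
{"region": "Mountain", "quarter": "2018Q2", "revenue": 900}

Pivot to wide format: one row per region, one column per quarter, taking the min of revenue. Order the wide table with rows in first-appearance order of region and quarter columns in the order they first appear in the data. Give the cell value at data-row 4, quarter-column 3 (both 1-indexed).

With rows in first-appearance order of region, row 4 is region=Lakes. quarter columns in first-appearance order: 2018Q3, 2018Q1, 2018Q4, 2018Q2; column 3 is 2018Q4.
Long rows with region=Lakes, quarter=2018Q4: min(459, 217, 701) = 217.

217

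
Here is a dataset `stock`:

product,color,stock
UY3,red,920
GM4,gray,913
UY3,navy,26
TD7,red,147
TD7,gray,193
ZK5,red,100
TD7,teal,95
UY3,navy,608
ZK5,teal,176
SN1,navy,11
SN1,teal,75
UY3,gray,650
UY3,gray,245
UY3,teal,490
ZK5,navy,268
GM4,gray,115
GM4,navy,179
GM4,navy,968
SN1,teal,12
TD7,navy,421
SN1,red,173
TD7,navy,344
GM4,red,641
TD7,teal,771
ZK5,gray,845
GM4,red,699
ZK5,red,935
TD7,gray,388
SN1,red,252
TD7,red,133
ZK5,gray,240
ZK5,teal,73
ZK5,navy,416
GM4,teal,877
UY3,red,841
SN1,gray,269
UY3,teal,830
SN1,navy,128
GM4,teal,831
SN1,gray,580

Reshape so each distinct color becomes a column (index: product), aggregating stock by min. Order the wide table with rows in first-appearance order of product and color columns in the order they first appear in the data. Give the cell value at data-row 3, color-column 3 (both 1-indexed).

344

With rows in first-appearance order of product, row 3 is product=TD7. color columns in first-appearance order: red, gray, navy, teal; column 3 is navy.
Long rows with product=TD7, color=navy: min(421, 344) = 344.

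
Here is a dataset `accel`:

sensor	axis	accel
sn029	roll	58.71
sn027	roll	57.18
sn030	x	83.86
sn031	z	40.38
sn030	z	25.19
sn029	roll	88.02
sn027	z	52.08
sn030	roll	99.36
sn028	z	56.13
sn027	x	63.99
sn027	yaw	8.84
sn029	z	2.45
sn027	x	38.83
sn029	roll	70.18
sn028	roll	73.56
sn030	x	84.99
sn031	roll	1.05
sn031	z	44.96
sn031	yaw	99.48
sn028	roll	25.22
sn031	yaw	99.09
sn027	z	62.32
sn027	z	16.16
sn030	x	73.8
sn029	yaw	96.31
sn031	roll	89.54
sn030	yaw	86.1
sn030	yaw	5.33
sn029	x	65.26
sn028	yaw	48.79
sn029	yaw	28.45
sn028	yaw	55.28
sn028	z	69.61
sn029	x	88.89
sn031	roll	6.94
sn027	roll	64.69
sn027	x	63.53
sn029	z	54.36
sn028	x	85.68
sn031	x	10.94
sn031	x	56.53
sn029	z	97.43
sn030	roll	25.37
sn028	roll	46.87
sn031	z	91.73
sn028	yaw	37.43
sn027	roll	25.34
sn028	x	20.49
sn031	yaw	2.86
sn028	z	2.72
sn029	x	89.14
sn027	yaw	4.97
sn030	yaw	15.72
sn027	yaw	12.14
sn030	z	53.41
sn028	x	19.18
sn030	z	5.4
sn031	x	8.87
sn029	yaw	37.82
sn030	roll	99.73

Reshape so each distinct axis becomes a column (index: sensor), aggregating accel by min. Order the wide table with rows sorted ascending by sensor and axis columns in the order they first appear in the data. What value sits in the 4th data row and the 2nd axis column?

With rows sorted ascending by sensor, row 4 is sensor=sn030. axis columns in first-appearance order: roll, x, z, yaw; column 2 is x.
Long rows with sensor=sn030, axis=x: min(83.86, 84.99, 73.8) = 73.8.

73.8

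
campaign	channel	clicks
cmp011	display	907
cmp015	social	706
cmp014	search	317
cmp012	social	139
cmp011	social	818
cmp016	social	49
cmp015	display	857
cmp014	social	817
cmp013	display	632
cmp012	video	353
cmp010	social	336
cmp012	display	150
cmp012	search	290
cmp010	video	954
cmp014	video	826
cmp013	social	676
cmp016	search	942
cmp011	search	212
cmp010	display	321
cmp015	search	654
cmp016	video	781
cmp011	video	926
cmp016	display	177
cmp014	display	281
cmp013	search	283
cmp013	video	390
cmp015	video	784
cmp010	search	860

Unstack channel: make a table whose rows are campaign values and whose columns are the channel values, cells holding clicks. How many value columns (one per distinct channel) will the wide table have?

4 distinct channel values: video, social, display, search.

4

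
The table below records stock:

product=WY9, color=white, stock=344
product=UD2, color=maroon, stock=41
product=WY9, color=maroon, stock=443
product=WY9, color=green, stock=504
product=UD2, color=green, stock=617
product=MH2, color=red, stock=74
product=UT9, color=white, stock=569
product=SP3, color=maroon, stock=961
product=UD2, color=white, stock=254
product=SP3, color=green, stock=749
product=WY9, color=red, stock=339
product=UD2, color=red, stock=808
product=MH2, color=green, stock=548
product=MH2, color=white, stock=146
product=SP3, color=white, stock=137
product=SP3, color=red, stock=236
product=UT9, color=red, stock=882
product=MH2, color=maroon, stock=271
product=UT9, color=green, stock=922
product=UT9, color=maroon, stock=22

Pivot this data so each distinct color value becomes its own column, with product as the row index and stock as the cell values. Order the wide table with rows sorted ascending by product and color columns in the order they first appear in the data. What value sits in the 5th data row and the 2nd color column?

With rows sorted ascending by product, row 5 is product=WY9. color columns in first-appearance order: white, maroon, green, red; column 2 is maroon.
Long rows with product=WY9, color=maroon: stock = 443.

443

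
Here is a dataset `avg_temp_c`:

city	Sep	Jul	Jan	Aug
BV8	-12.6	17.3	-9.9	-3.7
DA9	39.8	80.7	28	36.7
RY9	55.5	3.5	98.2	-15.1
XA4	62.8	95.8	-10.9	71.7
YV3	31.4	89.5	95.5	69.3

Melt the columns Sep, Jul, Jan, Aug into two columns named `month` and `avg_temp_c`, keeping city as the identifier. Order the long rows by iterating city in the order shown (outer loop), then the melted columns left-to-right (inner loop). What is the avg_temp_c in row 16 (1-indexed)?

71.7

20 rows total (5 × 4). Row 16: index ⌊(16-1)/4⌋ = 3 into city → XA4; (16-1) mod 4 = 3 into the melted columns → Aug.
So row 16 is (XA4, Aug, 71.7); avg_temp_c = 71.7.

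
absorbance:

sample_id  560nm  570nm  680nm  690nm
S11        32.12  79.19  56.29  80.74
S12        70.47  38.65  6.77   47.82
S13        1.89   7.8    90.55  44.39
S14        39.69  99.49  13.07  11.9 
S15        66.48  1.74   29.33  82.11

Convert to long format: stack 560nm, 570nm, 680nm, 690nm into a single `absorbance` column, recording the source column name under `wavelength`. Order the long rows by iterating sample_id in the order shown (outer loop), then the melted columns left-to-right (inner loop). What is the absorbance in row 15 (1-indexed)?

20 rows total (5 × 4). Row 15: index ⌊(15-1)/4⌋ = 3 into sample_id → S14; (15-1) mod 4 = 2 into the melted columns → 680nm.
So row 15 is (S14, 680nm, 13.07); absorbance = 13.07.

13.07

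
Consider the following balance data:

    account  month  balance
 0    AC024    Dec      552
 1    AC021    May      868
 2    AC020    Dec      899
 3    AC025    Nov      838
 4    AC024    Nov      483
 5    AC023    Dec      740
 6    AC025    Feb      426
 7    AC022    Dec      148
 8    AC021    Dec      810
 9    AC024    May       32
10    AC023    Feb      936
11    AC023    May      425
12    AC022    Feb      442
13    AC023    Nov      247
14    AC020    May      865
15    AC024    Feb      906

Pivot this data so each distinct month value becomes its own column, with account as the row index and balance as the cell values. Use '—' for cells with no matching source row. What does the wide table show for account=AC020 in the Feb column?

—

No long-format row has account=AC020 and month=Feb, so the cell is —.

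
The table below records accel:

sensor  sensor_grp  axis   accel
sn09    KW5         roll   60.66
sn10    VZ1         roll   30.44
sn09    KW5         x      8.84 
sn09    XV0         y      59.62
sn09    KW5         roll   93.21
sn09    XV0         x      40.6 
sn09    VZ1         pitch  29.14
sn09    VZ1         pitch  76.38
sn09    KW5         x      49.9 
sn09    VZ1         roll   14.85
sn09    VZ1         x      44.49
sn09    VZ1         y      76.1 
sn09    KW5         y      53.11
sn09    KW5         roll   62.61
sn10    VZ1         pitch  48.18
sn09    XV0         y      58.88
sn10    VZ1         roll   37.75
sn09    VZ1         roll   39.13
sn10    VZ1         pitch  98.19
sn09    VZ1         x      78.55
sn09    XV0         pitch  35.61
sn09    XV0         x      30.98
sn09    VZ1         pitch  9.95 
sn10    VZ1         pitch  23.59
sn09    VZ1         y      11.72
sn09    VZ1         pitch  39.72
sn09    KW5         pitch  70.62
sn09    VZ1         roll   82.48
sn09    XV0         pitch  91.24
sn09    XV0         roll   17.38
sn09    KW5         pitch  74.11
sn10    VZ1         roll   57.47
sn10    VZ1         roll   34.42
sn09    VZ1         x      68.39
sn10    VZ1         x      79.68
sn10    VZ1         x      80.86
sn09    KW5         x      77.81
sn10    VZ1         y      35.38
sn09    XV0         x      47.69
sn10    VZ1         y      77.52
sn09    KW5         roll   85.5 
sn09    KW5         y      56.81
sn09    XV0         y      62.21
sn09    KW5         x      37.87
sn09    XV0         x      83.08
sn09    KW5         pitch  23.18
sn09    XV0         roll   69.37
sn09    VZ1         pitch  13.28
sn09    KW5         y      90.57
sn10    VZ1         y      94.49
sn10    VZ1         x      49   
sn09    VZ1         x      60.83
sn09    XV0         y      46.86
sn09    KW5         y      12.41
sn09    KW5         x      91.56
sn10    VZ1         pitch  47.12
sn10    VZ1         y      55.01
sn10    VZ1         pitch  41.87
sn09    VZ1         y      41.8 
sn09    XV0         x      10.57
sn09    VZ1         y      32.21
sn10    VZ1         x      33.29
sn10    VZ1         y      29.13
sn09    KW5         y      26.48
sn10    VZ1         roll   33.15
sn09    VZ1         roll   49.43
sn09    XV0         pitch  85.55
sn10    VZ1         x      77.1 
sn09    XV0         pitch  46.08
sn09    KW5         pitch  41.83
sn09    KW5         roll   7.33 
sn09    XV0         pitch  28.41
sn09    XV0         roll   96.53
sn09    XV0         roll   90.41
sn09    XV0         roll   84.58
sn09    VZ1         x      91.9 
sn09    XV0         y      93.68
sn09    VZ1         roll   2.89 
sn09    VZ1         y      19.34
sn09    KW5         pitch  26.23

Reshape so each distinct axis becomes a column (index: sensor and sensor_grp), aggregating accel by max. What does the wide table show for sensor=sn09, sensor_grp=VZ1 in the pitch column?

Rows with sensor=sn09, sensor_grp=VZ1 and axis=pitch: accel values are 29.14, 76.38, 9.95, 39.72, 13.28.
max(29.14, 76.38, 9.95, 39.72, 13.28) = 76.38.

76.38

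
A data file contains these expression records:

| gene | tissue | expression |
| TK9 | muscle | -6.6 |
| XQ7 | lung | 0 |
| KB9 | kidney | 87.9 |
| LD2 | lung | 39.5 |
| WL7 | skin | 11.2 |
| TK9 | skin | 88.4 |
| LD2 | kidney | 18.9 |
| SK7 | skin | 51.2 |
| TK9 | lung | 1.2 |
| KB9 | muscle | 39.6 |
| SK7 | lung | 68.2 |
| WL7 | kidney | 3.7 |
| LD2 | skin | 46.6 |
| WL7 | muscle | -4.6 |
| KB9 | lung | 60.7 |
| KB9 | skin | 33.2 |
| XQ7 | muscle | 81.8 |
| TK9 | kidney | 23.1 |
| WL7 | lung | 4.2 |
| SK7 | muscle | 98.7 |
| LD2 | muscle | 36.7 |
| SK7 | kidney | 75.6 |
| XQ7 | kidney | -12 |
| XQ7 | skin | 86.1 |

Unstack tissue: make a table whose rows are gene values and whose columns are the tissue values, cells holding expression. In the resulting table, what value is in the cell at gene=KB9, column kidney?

87.9

Wide layout: rows indexed by gene, columns are the 4 distinct tissue values (muscle, lung, kidney, skin).
Cell (gene=KB9, tissue=kidney) draws from the long row where gene=KB9 and tissue=kidney, which has expression=87.9.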